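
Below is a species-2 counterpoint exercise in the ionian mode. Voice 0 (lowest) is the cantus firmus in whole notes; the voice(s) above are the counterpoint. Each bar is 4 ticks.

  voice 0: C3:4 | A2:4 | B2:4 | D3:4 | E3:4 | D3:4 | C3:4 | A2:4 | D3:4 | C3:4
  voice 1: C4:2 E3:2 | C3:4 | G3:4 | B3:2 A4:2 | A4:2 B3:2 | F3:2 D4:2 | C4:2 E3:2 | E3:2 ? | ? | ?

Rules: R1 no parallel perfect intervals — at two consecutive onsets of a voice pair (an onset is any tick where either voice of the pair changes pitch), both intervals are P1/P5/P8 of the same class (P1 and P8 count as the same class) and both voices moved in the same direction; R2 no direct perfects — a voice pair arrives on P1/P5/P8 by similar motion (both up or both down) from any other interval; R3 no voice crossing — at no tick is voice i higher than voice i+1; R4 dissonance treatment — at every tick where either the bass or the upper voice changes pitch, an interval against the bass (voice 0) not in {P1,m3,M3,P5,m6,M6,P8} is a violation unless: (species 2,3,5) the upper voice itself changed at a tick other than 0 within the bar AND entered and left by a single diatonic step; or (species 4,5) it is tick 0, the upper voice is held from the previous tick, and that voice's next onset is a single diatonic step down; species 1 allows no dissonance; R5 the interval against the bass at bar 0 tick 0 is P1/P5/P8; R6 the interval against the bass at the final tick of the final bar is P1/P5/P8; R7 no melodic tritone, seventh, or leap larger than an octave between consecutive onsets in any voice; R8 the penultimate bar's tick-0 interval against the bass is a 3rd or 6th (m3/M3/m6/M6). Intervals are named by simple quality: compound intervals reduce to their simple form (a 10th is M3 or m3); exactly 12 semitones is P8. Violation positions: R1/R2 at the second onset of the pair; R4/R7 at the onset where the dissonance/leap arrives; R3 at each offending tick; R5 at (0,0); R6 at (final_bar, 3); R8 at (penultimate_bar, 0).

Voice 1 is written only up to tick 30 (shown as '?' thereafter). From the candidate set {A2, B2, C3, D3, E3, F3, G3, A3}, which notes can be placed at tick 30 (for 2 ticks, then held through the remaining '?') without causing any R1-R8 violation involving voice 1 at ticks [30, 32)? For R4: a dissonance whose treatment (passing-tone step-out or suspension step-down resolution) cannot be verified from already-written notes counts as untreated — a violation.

A2: legal
B2: violates R4
C3: legal
D3: violates R4
E3: legal
F3: legal
G3: violates R4
A3: legal

{A2, A3, C3, E3, F3}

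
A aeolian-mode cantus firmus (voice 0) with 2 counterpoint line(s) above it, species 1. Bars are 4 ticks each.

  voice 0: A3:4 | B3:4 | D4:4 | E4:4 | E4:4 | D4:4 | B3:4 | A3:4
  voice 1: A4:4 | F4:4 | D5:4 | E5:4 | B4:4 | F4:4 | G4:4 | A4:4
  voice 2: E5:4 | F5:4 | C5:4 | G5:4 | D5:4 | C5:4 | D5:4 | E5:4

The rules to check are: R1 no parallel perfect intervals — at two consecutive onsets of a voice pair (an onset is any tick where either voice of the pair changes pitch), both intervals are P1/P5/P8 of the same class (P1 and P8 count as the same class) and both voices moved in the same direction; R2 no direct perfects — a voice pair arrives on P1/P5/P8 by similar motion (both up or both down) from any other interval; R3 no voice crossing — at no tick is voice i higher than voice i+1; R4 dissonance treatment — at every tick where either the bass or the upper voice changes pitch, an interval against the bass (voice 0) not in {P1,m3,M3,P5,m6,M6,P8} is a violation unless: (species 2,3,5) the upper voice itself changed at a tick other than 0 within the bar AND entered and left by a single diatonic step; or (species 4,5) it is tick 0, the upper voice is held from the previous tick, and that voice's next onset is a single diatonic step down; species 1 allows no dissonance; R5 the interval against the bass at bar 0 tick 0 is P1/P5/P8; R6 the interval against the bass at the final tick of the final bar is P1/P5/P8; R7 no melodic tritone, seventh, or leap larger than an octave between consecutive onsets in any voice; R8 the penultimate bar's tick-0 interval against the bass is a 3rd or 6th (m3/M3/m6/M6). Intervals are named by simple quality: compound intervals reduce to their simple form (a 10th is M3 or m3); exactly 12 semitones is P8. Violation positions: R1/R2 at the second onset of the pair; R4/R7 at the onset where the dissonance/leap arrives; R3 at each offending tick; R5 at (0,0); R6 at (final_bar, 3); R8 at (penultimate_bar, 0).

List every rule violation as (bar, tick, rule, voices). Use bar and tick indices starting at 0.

(1, 0, R4, (0, 1))
(1, 0, R4, (0, 2))
(2, 0, R2, (0, 1))
(2, 0, R3, (1, 2))
(2, 0, R4, (0, 2))
(2, 1, R3, (1, 2))
(2, 2, R3, (1, 2))
(2, 3, R3, (1, 2))
(3, 0, R1, (0, 1))
(4, 0, R4, (0, 2))
(5, 0, R2, (1, 2))
(5, 0, R4, (0, 2))
(5, 0, R7, (1,))
(6, 0, R1, (1, 2))
(7, 0, R1, (1, 2))

bar 0: v0=A3 v1=A4 v2=E5 downbeat P5
bar 1: v0=B3 v1=F4 v2=F5 downbeat TT
bar 2: v0=D4 v1=D5 v2=C5 downbeat m7
bar 3: v0=E4 v1=E5 v2=G5 downbeat m3
bar 4: v0=E4 v1=B4 v2=D5 downbeat m7
bar 5: v0=D4 v1=F4 v2=C5 downbeat m7
bar 6: v0=B3 v1=G4 v2=D5 downbeat m3
bar 7: v0=A3 v1=A4 v2=E5 downbeat P5
  -> R4 @ bar 1 tick 0 v(0, 1): B3/F4 TT untreated
  -> R4 @ bar 1 tick 0 v(0, 2): B3/F5 TT untreated
  -> R2 @ bar 2 tick 0 v(0, 1): B3/F4 TT -> D4/D5 P8 similar
  -> R3 @ bar 2 tick 0 v(1, 2): D5 above C5
  -> R4 @ bar 2 tick 0 v(0, 2): D4/C5 m7 untreated
  -> R3 @ bar 2 tick 1 v(1, 2): D5 above C5
  -> R3 @ bar 2 tick 2 v(1, 2): D5 above C5
  -> R3 @ bar 2 tick 3 v(1, 2): D5 above C5
  -> R1 @ bar 3 tick 0 v(0, 1): D4/D5 P8 -> E4/E5 P8 similar
  -> R4 @ bar 4 tick 0 v(0, 2): E4/D5 m7 untreated
  -> R2 @ bar 5 tick 0 v(1, 2): B4/D5 m3 -> F4/C5 P5 similar
  -> R4 @ bar 5 tick 0 v(0, 2): D4/C5 m7 untreated
  -> R7 @ bar 5 tick 0 v(1,): B4->F4 leap 6st
  -> R1 @ bar 6 tick 0 v(1, 2): F4/C5 P5 -> G4/D5 P5 similar
  -> R1 @ bar 7 tick 0 v(1, 2): G4/D5 P5 -> A4/E5 P5 similar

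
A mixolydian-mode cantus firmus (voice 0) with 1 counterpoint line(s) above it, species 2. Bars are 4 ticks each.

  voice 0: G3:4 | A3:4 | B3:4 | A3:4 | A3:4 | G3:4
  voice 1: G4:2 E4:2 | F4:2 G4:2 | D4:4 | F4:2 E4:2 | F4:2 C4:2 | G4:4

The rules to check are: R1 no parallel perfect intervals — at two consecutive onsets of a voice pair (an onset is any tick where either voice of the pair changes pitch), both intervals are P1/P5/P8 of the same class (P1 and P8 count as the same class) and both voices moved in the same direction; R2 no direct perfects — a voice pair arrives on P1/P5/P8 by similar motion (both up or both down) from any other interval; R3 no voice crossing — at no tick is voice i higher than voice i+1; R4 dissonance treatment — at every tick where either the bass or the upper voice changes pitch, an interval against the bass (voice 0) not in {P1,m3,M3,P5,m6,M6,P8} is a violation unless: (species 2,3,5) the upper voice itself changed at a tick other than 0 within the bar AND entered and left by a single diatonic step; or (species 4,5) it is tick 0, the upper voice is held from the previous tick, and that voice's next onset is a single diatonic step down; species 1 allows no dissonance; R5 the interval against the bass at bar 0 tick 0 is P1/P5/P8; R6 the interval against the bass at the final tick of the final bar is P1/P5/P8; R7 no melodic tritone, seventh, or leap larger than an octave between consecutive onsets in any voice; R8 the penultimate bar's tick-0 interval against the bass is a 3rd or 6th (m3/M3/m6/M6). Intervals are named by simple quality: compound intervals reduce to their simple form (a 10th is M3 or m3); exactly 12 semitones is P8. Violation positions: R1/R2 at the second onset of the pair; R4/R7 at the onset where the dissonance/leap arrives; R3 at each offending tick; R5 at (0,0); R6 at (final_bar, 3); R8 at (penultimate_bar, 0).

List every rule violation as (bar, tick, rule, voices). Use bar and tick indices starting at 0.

(1, 2, R4, (0, 1))

bar 0: v0=G3 v1=G4 downbeat P8
bar 1: v0=A3 v1=F4 downbeat m6
bar 2: v0=B3 v1=D4 downbeat m3
bar 3: v0=A3 v1=F4 downbeat m6
bar 4: v0=A3 v1=F4 downbeat m6
bar 5: v0=G3 v1=G4 downbeat P8
  -> R4 @ bar 1 tick 2 v(0, 1): A3/G4 m7 untreated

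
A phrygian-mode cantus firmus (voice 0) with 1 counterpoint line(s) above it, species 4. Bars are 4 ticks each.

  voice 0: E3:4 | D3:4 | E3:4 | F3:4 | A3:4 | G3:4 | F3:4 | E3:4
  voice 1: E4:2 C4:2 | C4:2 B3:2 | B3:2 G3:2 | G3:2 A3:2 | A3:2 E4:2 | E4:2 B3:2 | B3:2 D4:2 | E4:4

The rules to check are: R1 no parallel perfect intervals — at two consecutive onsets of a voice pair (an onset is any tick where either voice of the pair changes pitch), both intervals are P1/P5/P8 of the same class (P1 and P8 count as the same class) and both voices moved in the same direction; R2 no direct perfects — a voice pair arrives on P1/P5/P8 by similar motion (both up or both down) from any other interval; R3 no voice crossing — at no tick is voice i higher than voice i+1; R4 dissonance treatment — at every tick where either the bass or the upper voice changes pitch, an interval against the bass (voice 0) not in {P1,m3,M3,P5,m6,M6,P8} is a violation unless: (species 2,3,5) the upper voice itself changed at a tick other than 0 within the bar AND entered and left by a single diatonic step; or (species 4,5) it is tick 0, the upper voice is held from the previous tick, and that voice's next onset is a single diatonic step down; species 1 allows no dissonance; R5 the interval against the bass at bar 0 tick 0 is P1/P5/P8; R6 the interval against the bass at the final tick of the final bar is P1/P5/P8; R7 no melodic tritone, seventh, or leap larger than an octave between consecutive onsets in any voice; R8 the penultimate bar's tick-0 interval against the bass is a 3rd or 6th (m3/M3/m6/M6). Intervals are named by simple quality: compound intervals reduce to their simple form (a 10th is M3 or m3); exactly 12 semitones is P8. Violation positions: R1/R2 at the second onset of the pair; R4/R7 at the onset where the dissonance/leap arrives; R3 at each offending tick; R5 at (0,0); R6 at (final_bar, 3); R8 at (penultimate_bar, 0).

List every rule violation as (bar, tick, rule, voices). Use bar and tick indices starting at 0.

(3, 0, R4, (0, 1))
(6, 0, R4, (0, 1))
(6, 0, R8, (0, 1))

bar 0: v0=E3 v1=E4 downbeat P8
bar 1: v0=D3 v1=C4 downbeat m7
bar 2: v0=E3 v1=B3 downbeat P5
bar 3: v0=F3 v1=G3 downbeat M2
bar 4: v0=A3 v1=A3 downbeat P1
bar 5: v0=G3 v1=E4 downbeat M6
bar 6: v0=F3 v1=B3 downbeat TT
bar 7: v0=E3 v1=E4 downbeat P8
  -> R4 @ bar 3 tick 0 v(0, 1): F3/G3 M2 untreated
  -> R4 @ bar 6 tick 0 v(0, 1): F3/B3 TT untreated
  -> R8 @ bar 6 tick 0 v(0, 1): penult TT not 3rd/6th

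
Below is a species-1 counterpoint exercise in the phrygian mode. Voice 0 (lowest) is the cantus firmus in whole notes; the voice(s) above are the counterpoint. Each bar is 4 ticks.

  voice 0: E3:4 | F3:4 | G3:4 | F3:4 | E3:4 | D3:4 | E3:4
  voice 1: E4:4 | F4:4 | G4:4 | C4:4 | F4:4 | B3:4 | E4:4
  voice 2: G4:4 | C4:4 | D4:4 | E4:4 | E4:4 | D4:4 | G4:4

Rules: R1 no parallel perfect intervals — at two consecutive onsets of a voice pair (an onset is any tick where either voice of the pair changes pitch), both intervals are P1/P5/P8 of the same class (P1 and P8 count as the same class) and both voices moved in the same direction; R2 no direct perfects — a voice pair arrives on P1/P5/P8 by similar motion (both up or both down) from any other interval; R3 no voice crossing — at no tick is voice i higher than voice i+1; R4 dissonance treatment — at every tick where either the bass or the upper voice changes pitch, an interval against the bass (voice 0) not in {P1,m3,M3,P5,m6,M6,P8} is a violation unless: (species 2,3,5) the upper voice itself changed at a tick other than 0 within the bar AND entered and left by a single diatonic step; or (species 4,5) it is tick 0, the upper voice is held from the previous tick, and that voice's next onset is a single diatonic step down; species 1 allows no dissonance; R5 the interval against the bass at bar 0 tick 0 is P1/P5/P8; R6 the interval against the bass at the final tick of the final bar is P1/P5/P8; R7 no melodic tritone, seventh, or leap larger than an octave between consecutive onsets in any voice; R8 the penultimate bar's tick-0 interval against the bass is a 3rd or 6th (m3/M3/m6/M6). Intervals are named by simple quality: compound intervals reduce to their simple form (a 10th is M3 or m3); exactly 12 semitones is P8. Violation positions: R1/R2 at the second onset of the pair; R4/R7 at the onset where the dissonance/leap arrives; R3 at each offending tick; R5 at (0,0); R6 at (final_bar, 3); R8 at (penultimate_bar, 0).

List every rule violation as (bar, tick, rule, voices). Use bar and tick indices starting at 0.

(0, 0, R5, (0, 2))
(1, 0, R1, (0, 1))
(1, 0, R3, (1, 2))
(1, 1, R3, (1, 2))
(1, 2, R3, (1, 2))
(1, 3, R3, (1, 2))
(2, 0, R1, (0, 1))
(2, 0, R1, (0, 2))
(2, 0, R3, (1, 2))
(2, 1, R3, (1, 2))
(2, 2, R3, (1, 2))
(2, 3, R3, (1, 2))
(3, 0, R2, (0, 1))
(3, 0, R4, (0, 2))
(4, 0, R3, (1, 2))
(4, 0, R4, (0, 1))
(4, 1, R3, (1, 2))
(4, 2, R3, (1, 2))
(4, 3, R3, (1, 2))
(5, 0, R1, (0, 2))
(5, 0, R7, (1,))
(5, 0, R8, (0, 2))
(6, 0, R2, (0, 1))
(6, 3, R6, (0, 2))

bar 0: v0=E3 v1=E4 v2=G4 downbeat m3
bar 1: v0=F3 v1=F4 v2=C4 downbeat P5
bar 2: v0=G3 v1=G4 v2=D4 downbeat P5
bar 3: v0=F3 v1=C4 v2=E4 downbeat M7
bar 4: v0=E3 v1=F4 v2=E4 downbeat P8
bar 5: v0=D3 v1=B3 v2=D4 downbeat P8
bar 6: v0=E3 v1=E4 v2=G4 downbeat m3
  -> R5 @ bar 0 tick 0 v(0, 2): opens on m3
  -> R1 @ bar 1 tick 0 v(0, 1): E3/E4 P8 -> F3/F4 P8 similar
  -> R3 @ bar 1 tick 0 v(1, 2): F4 above C4
  -> R3 @ bar 1 tick 1 v(1, 2): F4 above C4
  -> R3 @ bar 1 tick 2 v(1, 2): F4 above C4
  -> R3 @ bar 1 tick 3 v(1, 2): F4 above C4
  -> R1 @ bar 2 tick 0 v(0, 1): F3/F4 P8 -> G3/G4 P8 similar
  -> R1 @ bar 2 tick 0 v(0, 2): F3/C4 P5 -> G3/D4 P5 similar
  -> R3 @ bar 2 tick 0 v(1, 2): G4 above D4
  -> R3 @ bar 2 tick 1 v(1, 2): G4 above D4
  -> R3 @ bar 2 tick 2 v(1, 2): G4 above D4
  -> R3 @ bar 2 tick 3 v(1, 2): G4 above D4
  -> R2 @ bar 3 tick 0 v(0, 1): G3/G4 P8 -> F3/C4 P5 similar
  -> R4 @ bar 3 tick 0 v(0, 2): F3/E4 M7 untreated
  -> R3 @ bar 4 tick 0 v(1, 2): F4 above E4
  -> R4 @ bar 4 tick 0 v(0, 1): E3/F4 m2 untreated
  -> R3 @ bar 4 tick 1 v(1, 2): F4 above E4
  -> R3 @ bar 4 tick 2 v(1, 2): F4 above E4
  -> R3 @ bar 4 tick 3 v(1, 2): F4 above E4
  -> R1 @ bar 5 tick 0 v(0, 2): E3/E4 P8 -> D3/D4 P8 similar
  -> R7 @ bar 5 tick 0 v(1,): F4->B3 leap 6st
  -> R8 @ bar 5 tick 0 v(0, 2): penult P8 not 3rd/6th
  -> R2 @ bar 6 tick 0 v(0, 1): D3/B3 M6 -> E3/E4 P8 similar
  -> R6 @ bar 6 tick 3 v(0, 2): closes on m3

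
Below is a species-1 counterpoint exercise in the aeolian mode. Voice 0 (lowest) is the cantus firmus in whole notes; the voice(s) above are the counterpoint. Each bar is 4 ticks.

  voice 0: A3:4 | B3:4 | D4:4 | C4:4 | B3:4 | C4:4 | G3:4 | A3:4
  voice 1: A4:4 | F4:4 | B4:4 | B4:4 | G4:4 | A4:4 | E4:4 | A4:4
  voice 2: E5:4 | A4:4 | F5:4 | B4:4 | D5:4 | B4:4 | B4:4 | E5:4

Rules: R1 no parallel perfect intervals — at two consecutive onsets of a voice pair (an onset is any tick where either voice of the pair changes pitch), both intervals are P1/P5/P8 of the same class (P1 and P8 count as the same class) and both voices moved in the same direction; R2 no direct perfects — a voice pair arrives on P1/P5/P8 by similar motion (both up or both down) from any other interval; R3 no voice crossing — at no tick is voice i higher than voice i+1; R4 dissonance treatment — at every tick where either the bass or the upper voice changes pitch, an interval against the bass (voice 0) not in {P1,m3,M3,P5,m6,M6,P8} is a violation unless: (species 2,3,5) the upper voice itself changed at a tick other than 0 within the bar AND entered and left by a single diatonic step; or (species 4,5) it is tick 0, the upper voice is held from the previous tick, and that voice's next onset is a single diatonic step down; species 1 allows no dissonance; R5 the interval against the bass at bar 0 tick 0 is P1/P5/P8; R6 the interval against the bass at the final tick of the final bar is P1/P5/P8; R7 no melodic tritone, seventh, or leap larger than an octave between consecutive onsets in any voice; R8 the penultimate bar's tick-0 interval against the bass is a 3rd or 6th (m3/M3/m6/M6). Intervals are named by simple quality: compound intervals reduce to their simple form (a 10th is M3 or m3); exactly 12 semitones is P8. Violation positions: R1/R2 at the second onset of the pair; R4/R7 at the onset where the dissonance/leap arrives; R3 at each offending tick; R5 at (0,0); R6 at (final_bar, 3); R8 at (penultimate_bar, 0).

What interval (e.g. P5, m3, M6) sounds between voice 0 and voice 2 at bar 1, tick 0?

voice 0=B3 voice 2=A4 -> m7

m7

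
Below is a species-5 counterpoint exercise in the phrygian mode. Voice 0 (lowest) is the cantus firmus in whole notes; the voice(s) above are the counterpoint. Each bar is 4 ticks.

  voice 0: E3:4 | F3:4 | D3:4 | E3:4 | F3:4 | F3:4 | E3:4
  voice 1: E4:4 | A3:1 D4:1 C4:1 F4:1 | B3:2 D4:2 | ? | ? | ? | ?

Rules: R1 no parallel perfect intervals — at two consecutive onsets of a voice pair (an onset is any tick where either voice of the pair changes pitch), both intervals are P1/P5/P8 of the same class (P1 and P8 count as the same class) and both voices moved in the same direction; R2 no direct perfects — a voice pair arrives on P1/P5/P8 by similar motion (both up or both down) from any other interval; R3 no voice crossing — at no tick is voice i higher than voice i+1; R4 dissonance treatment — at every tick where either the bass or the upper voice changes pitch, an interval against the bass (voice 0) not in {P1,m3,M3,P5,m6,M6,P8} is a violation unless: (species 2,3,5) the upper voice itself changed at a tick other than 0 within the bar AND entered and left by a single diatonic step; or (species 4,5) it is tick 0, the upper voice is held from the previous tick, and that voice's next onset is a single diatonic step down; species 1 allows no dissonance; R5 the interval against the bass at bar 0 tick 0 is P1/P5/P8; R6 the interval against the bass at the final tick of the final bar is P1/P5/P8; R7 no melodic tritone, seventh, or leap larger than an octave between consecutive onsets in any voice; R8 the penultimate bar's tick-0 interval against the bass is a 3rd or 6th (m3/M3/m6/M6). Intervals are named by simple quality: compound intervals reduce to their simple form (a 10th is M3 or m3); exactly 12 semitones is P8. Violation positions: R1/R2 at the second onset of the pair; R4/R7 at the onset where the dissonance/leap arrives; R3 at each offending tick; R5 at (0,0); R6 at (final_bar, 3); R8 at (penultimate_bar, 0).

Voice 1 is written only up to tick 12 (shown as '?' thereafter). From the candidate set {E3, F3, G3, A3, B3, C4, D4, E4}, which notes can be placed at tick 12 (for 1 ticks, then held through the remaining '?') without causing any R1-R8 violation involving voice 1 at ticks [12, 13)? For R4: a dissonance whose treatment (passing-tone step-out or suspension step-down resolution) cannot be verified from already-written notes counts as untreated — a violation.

E3: violates R7
F3: violates R4
G3: legal
A3: violates R4
B3: legal
C4: legal
D4: violates R4
E4: violates R1

{B3, C4, G3}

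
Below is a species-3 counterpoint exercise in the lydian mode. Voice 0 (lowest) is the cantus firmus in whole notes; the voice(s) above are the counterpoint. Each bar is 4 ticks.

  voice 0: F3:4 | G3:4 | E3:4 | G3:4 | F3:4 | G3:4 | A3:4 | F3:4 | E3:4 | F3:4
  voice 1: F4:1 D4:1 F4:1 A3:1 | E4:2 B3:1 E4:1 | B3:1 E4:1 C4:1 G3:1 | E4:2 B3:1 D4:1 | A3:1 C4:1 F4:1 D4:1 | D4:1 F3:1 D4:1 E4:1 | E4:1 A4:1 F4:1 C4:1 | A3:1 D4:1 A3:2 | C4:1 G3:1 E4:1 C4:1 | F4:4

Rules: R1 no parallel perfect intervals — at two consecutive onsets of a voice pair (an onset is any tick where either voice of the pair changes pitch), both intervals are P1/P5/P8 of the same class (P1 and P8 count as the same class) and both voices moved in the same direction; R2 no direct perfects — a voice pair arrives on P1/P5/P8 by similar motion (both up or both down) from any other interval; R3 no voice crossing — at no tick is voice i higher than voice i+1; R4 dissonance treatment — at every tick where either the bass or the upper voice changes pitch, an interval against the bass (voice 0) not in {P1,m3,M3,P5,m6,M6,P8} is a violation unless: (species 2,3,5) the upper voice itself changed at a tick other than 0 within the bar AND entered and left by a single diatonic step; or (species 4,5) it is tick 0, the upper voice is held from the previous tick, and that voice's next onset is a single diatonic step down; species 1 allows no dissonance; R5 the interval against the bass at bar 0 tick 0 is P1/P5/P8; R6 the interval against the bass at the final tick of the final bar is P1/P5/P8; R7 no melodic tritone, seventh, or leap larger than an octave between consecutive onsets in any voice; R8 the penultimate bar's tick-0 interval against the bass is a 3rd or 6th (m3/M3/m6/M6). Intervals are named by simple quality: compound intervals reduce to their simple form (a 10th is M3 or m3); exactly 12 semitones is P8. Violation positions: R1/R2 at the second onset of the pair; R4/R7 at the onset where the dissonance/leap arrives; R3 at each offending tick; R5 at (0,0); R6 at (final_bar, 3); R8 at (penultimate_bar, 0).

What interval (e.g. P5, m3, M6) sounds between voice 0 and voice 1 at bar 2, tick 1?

P8

voice 0=E3 voice 1=E4 -> P8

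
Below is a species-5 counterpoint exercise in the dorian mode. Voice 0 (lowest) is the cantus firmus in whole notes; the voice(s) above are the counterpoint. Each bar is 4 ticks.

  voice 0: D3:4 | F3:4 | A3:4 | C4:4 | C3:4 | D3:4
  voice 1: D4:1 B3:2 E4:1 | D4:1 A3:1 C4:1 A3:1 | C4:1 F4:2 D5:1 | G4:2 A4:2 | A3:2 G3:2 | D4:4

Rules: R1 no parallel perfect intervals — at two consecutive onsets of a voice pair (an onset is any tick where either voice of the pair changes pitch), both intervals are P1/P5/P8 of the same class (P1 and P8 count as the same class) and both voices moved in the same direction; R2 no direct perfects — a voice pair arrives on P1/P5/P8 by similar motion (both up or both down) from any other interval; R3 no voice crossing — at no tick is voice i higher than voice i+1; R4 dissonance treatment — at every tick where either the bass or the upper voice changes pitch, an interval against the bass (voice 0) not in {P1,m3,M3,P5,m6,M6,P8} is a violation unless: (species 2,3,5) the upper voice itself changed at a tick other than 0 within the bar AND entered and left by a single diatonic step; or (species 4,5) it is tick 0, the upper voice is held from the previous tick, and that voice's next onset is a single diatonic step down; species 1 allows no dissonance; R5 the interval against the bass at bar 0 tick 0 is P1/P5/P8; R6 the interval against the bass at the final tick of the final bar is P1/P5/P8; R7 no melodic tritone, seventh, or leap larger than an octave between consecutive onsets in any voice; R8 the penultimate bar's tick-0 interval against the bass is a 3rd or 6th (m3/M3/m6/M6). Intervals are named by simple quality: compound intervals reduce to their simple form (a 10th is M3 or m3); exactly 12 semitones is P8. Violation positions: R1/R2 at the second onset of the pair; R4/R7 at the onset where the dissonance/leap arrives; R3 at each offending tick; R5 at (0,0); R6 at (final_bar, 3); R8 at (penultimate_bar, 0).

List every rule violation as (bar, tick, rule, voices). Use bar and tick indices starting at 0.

(0, 3, R4, (0, 1))
(2, 3, R4, (0, 1))
(5, 0, R2, (0, 1))

bar 0: v0=D3 v1=D4 downbeat P8
bar 1: v0=F3 v1=D4 downbeat M6
bar 2: v0=A3 v1=C4 downbeat m3
bar 3: v0=C4 v1=G4 downbeat P5
bar 4: v0=C3 v1=A3 downbeat M6
bar 5: v0=D3 v1=D4 downbeat P8
  -> R4 @ bar 0 tick 3 v(0, 1): D3/E4 M2 untreated
  -> R4 @ bar 2 tick 3 v(0, 1): A3/D5 P4 untreated
  -> R2 @ bar 5 tick 0 v(0, 1): C3/G3 P5 -> D3/D4 P8 similar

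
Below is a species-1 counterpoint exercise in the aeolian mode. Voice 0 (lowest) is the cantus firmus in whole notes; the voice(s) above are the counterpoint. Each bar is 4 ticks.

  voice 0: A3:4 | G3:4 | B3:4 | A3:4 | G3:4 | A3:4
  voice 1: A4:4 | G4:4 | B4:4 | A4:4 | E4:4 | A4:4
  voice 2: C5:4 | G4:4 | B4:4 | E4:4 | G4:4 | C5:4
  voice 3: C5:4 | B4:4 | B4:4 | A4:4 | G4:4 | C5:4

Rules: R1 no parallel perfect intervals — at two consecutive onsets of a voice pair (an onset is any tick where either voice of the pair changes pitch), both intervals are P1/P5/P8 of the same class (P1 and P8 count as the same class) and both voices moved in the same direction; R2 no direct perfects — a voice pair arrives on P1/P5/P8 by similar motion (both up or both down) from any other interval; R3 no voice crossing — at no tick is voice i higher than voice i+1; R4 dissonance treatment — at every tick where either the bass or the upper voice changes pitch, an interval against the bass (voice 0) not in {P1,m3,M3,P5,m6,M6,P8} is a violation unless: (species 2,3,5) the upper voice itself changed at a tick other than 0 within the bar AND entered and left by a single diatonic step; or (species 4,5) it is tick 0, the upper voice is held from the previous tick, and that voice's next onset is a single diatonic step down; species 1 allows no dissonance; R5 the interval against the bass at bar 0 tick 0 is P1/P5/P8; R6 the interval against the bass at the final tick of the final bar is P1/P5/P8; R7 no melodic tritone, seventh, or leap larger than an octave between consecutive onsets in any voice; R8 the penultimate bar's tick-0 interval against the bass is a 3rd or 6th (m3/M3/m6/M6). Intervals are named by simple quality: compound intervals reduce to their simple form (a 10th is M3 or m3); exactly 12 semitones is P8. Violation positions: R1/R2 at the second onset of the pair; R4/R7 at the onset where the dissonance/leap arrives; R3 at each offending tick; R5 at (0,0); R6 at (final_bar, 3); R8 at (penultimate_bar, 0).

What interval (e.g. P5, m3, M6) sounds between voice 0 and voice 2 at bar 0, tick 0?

voice 0=A3 voice 2=C5 -> m3

m3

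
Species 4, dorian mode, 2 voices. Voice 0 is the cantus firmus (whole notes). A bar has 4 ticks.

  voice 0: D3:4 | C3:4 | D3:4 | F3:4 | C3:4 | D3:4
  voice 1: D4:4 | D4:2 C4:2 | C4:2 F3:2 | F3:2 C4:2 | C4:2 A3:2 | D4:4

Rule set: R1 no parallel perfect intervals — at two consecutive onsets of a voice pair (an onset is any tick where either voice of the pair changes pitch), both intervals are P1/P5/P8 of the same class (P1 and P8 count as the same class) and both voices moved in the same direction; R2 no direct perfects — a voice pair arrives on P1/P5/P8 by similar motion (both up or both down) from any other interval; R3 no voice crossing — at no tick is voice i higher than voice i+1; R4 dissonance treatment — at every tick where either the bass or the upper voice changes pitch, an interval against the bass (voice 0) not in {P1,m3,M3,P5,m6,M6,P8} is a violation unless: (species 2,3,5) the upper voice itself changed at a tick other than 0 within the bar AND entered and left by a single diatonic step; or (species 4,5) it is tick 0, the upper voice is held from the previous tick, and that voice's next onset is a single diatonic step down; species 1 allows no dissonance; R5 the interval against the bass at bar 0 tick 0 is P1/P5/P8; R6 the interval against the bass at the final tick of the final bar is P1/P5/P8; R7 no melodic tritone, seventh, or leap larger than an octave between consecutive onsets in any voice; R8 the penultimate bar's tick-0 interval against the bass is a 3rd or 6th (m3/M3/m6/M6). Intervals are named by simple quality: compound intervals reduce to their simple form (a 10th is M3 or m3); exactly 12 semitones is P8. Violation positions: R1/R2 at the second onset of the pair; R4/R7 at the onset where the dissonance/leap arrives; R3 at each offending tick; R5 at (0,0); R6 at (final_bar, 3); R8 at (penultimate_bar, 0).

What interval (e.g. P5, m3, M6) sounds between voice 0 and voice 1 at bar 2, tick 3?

m3

voice 0=D3 voice 1=F3 -> m3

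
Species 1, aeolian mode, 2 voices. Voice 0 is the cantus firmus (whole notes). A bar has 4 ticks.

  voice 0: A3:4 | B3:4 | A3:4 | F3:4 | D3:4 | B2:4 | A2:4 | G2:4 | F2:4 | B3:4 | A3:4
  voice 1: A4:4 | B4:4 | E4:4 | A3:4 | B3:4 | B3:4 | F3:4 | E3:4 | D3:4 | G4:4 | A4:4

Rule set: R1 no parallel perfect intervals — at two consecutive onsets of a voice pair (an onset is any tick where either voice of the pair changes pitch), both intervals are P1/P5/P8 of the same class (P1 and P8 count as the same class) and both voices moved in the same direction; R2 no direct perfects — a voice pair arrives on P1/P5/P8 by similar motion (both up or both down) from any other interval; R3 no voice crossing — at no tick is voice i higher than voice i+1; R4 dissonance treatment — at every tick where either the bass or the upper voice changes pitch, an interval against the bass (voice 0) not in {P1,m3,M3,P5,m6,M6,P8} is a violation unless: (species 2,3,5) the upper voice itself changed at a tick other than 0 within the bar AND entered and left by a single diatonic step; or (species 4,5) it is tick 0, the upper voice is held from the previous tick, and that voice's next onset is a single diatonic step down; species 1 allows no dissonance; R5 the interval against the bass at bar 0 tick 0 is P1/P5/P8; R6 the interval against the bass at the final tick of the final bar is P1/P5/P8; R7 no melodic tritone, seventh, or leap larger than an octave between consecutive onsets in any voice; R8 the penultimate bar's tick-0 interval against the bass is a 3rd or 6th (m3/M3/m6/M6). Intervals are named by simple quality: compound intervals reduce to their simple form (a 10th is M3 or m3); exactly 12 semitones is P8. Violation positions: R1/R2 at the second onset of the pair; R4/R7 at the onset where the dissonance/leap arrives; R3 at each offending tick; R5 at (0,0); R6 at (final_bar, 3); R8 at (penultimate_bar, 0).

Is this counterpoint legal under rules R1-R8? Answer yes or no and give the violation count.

No (5 violations)

bar 0: v0=A3 v1=A4 (P8)
bar 1: v0=B3 v1=B4 (P8)
bar 2: v0=A3 v1=E4 (P5)
bar 3: v0=F3 v1=A3 (M3)
bar 4: v0=D3 v1=B3 (M6)
bar 5: v0=B2 v1=B3 (P8)
bar 6: v0=A2 v1=F3 (m6)
bar 7: v0=G2 v1=E3 (M6)
bar 8: v0=F2 v1=D3 (M6)
bar 9: v0=B3 v1=G4 (m6)
bar 10: v0=A3 v1=A4 (P8)
  R1 @ bar1.0: A3/A4 P8 -> B3/B4 P8 similar
  R2 @ bar2.0: B3/B4 P8 -> A3/E4 P5 similar
  R7 @ bar6.0: B3->F3 leap 6st
  R7 @ bar9.0: F2->B3 leap 18st
  R7 @ bar9.0: D3->G4 leap 17st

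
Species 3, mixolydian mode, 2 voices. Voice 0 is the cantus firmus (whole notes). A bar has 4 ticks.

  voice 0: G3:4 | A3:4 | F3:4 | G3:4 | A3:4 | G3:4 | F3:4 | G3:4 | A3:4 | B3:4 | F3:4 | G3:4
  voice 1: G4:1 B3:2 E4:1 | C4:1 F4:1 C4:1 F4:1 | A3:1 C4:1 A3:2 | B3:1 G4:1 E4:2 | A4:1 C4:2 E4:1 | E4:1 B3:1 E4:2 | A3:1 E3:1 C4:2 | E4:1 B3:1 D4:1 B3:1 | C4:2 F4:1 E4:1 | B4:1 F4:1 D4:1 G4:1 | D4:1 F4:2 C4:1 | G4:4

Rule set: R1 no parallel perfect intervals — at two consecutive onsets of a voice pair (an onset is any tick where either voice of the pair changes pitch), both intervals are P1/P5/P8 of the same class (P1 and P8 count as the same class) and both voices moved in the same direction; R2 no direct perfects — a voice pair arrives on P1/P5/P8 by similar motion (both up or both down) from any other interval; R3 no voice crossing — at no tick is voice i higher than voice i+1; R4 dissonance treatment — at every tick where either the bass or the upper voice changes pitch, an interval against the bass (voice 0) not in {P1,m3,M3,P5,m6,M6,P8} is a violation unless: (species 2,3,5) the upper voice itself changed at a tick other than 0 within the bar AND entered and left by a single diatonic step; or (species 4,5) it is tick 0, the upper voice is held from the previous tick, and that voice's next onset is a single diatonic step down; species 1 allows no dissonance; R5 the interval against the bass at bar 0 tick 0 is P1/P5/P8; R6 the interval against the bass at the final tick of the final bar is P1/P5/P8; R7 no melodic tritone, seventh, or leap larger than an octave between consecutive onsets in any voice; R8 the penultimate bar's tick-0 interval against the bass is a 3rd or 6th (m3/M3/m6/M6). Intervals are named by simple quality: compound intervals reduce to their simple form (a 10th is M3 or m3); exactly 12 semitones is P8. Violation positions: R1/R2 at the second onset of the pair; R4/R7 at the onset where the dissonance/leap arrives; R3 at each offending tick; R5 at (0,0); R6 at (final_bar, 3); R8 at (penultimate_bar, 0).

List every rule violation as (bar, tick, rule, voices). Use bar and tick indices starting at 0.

(4, 0, R2, (0, 1))
(6, 1, R3, (0, 1))
(6, 1, R4, (0, 1))
(9, 0, R2, (0, 1))
(9, 1, R4, (0, 1))
(9, 1, R7, (1,))
(10, 0, R7, (0,))
(11, 0, R2, (0, 1))

bar 0: v0=G3 v1=G4 downbeat P8
bar 1: v0=A3 v1=C4 downbeat m3
bar 2: v0=F3 v1=A3 downbeat M3
bar 3: v0=G3 v1=B3 downbeat M3
bar 4: v0=A3 v1=A4 downbeat P8
bar 5: v0=G3 v1=E4 downbeat M6
bar 6: v0=F3 v1=A3 downbeat M3
bar 7: v0=G3 v1=E4 downbeat M6
bar 8: v0=A3 v1=C4 downbeat m3
bar 9: v0=B3 v1=B4 downbeat P8
bar 10: v0=F3 v1=D4 downbeat M6
bar 11: v0=G3 v1=G4 downbeat P8
  -> R2 @ bar 4 tick 0 v(0, 1): G3/E4 M6 -> A3/A4 P8 similar
  -> R3 @ bar 6 tick 1 v(0, 1): F3 above E3
  -> R4 @ bar 6 tick 1 v(0, 1): F3/E3 m2 untreated
  -> R2 @ bar 9 tick 0 v(0, 1): A3/E4 P5 -> B3/B4 P8 similar
  -> R4 @ bar 9 tick 1 v(0, 1): B3/F4 TT untreated
  -> R7 @ bar 9 tick 1 v(1,): B4->F4 leap 6st
  -> R7 @ bar 10 tick 0 v(0,): B3->F3 leap 6st
  -> R2 @ bar 11 tick 0 v(0, 1): F3/C4 P5 -> G3/G4 P8 similar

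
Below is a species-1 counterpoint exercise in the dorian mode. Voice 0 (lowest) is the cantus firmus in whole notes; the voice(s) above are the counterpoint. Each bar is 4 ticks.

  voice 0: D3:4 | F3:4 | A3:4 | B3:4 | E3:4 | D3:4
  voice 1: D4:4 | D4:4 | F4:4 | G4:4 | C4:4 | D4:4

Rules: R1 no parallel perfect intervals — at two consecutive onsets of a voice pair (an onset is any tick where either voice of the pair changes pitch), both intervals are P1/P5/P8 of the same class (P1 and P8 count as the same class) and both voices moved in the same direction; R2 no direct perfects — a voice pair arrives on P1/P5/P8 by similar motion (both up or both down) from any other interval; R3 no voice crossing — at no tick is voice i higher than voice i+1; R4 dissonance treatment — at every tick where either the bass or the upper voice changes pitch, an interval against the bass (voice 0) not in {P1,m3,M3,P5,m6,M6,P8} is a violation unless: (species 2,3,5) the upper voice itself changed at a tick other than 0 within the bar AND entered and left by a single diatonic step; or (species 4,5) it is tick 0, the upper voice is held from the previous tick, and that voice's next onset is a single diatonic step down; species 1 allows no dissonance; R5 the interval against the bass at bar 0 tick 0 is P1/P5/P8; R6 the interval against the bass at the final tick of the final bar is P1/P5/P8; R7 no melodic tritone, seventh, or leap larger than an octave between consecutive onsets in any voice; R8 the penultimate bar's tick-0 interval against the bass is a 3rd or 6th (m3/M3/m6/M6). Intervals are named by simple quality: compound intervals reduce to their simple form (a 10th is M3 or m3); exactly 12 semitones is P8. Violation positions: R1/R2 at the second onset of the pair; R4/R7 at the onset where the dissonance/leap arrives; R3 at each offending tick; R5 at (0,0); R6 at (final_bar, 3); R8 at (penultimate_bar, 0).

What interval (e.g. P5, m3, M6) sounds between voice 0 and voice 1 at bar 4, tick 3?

voice 0=E3 voice 1=C4 -> m6

m6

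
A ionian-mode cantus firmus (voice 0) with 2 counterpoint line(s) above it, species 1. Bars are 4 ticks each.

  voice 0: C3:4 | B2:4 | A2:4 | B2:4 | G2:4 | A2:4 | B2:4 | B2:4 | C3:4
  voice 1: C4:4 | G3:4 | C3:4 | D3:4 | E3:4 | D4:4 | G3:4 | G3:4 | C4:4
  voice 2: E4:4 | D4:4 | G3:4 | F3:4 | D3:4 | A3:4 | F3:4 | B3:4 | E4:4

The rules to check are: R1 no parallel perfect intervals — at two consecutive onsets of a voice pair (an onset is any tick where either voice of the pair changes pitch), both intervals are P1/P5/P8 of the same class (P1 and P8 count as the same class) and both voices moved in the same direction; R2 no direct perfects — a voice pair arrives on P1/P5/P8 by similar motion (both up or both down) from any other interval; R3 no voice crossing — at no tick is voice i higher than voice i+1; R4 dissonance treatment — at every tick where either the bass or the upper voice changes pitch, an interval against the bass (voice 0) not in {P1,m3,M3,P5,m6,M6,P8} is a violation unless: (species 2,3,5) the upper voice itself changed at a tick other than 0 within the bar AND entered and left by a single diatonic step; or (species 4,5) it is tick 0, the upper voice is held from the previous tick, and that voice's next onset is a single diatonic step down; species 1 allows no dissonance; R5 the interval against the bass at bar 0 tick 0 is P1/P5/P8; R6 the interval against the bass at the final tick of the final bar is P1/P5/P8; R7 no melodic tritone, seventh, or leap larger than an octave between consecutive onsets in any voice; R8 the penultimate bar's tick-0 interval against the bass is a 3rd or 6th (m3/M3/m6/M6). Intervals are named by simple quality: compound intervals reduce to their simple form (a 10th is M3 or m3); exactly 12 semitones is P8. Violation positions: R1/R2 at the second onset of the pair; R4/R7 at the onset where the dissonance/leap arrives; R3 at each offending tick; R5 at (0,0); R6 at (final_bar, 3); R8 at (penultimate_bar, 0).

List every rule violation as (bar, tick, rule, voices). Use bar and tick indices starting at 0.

bar 0: v0=C3 v1=C4 v2=E4 downbeat M3
bar 1: v0=B2 v1=G3 v2=D4 downbeat m3
bar 2: v0=A2 v1=C3 v2=G3 downbeat m7
bar 3: v0=B2 v1=D3 v2=F3 downbeat TT
bar 4: v0=G2 v1=E3 v2=D3 downbeat P5
bar 5: v0=A2 v1=D4 v2=A3 downbeat P8
bar 6: v0=B2 v1=G3 v2=F3 downbeat TT
bar 7: v0=B2 v1=G3 v2=B3 downbeat P8
bar 8: v0=C3 v1=C4 v2=E4 downbeat M3
  -> R5 @ bar 0 tick 0 v(0, 2): opens on M3
  -> R2 @ bar 1 tick 0 v(1, 2): C4/E4 M3 -> G3/D4 P5 similar
  -> R1 @ bar 2 tick 0 v(1, 2): G3/D4 P5 -> C3/G3 P5 similar
  -> R4 @ bar 2 tick 0 v(0, 2): A2/G3 m7 untreated
  -> R4 @ bar 3 tick 0 v(0, 2): B2/F3 TT untreated
  -> R2 @ bar 4 tick 0 v(0, 2): B2/F3 TT -> G2/D3 P5 similar
  -> R3 @ bar 4 tick 0 v(1, 2): E3 above D3
  -> R3 @ bar 4 tick 1 v(1, 2): E3 above D3
  -> R3 @ bar 4 tick 2 v(1, 2): E3 above D3
  -> R3 @ bar 4 tick 3 v(1, 2): E3 above D3
  -> R2 @ bar 5 tick 0 v(0, 2): G2/D3 P5 -> A2/A3 P8 similar
  -> R3 @ bar 5 tick 0 v(1, 2): D4 above A3
  -> R4 @ bar 5 tick 0 v(0, 1): A2/D4 P4 untreated
  -> R7 @ bar 5 tick 0 v(1,): E3->D4 leap 10st
  -> R3 @ bar 5 tick 1 v(1, 2): D4 above A3
  -> R3 @ bar 5 tick 2 v(1, 2): D4 above A3
  -> R3 @ bar 5 tick 3 v(1, 2): D4 above A3
  -> R3 @ bar 6 tick 0 v(1, 2): G3 above F3
  -> R4 @ bar 6 tick 0 v(0, 2): B2/F3 TT untreated
  -> R3 @ bar 6 tick 1 v(1, 2): G3 above F3
  -> R3 @ bar 6 tick 2 v(1, 2): G3 above F3
  -> R3 @ bar 6 tick 3 v(1, 2): G3 above F3
  -> R7 @ bar 7 tick 0 v(2,): F3->B3 leap 6st
  -> R8 @ bar 7 tick 0 v(0, 2): penult P8 not 3rd/6th
  -> R2 @ bar 8 tick 0 v(0, 1): B2/G3 m6 -> C3/C4 P8 similar
  -> R6 @ bar 8 tick 3 v(0, 2): closes on M3

(0, 0, R5, (0, 2))
(1, 0, R2, (1, 2))
(2, 0, R1, (1, 2))
(2, 0, R4, (0, 2))
(3, 0, R4, (0, 2))
(4, 0, R2, (0, 2))
(4, 0, R3, (1, 2))
(4, 1, R3, (1, 2))
(4, 2, R3, (1, 2))
(4, 3, R3, (1, 2))
(5, 0, R2, (0, 2))
(5, 0, R3, (1, 2))
(5, 0, R4, (0, 1))
(5, 0, R7, (1,))
(5, 1, R3, (1, 2))
(5, 2, R3, (1, 2))
(5, 3, R3, (1, 2))
(6, 0, R3, (1, 2))
(6, 0, R4, (0, 2))
(6, 1, R3, (1, 2))
(6, 2, R3, (1, 2))
(6, 3, R3, (1, 2))
(7, 0, R7, (2,))
(7, 0, R8, (0, 2))
(8, 0, R2, (0, 1))
(8, 3, R6, (0, 2))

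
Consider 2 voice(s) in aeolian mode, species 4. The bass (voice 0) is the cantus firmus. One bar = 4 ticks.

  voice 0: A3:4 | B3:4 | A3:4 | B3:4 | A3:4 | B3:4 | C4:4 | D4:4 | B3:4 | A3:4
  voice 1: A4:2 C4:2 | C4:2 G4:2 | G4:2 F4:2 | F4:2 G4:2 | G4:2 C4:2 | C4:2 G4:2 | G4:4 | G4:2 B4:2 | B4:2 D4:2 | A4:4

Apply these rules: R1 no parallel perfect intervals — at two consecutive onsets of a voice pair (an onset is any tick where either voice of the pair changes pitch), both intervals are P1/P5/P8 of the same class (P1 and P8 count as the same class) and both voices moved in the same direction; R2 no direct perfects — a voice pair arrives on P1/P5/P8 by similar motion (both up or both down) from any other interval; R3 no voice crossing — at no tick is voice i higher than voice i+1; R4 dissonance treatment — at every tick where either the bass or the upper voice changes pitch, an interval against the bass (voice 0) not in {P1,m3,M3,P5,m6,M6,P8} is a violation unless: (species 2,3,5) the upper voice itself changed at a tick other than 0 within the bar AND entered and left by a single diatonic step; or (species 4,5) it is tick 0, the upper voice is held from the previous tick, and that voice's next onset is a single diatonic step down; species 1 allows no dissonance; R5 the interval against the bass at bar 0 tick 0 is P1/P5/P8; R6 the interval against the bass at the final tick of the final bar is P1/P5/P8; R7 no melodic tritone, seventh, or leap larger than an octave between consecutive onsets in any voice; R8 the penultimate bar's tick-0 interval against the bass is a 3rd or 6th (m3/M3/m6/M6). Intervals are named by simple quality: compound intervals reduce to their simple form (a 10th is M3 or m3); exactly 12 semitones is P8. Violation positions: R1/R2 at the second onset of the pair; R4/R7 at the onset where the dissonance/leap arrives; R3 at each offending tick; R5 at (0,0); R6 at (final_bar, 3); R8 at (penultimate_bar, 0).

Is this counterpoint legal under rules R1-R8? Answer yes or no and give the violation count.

bar 0: v0=A3 v1=A4 (P8)
bar 1: v0=B3 v1=C4 (m2)
bar 2: v0=A3 v1=G4 (m7)
bar 3: v0=B3 v1=F4 (TT)
bar 4: v0=A3 v1=G4 (m7)
bar 5: v0=B3 v1=C4 (m2)
bar 6: v0=C4 v1=G4 (P5)
bar 7: v0=D4 v1=G4 (P4)
bar 8: v0=B3 v1=B4 (P8)
bar 9: v0=A3 v1=A4 (P8)
  R4 @ bar1.0: B3/C4 m2 untreated
  R4 @ bar3.0: B3/F4 TT untreated
  R4 @ bar4.0: A3/G4 m7 untreated
  R4 @ bar5.0: B3/C4 m2 untreated
  R4 @ bar7.0: D4/G4 P4 untreated
  R8 @ bar8.0: penult P8 not 3rd/6th

No (6 violations)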